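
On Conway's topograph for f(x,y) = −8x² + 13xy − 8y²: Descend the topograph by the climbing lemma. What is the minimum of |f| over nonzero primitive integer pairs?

translate: b→3 (≡-13 mod 16), so (8,-13,8)→(8,3,3)
flip: (8,3,3)→(3,-3,8)
translate: b→3 (≡-3 mod 6), so (3,-3,8)→(3,3,8)
reduced (well bottom): (3,3,8) with a≤c, −a<b≤a
well minimum |f| = |-3| = 3 (negative-definite)

3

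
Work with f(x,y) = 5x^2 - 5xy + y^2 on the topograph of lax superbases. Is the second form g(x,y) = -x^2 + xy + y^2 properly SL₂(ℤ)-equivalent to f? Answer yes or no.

D₁ = 5, D₂ = 5
river cycle of f (length 2): (1, 1, -1), (-1, 1, 1)
river cycle of g (length 2): (1, 1, -1), (-1, 1, 1)
cycles coincide ⇒ equivalent

yes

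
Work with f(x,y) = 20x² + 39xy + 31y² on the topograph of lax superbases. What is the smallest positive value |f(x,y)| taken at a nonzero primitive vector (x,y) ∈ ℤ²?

translate: b→-1 (≡39 mod 40), so (20,39,31)→(20,-1,12)
flip: (20,-1,12)→(12,1,20)
reduced (well bottom): (12,1,20) with a≤c, −a<b≤a
well minimum = a = 12

12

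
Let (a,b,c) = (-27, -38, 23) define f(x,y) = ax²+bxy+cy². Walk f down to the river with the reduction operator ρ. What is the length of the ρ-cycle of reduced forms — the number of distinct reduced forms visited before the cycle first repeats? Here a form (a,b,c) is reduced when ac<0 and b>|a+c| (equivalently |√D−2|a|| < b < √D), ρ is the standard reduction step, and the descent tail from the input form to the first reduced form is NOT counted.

D = 3928, ⌊√D⌋ = 62
descent: ρ → (23,38,-27)  [lands on river]
river: ρ → (-27,16,34)
river: ρ → (34,52,-9)
river: ρ → (-9,56,22)
river: ρ → (22,32,-33)
river: ρ → (-33,34,21)
river: ρ → (21,50,-17)
river: ρ → (-17,52,18)
river: ρ → (18,56,-11)
river: ρ → (-11,54,23)
ρ-cycle length = 10 (tail of 1 descent step not counted)

10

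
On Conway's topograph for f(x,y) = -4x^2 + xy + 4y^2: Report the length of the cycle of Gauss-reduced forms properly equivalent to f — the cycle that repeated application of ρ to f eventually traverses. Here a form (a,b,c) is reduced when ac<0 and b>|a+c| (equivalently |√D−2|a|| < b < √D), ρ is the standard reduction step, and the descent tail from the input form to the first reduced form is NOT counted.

D = 65, ⌊√D⌋ = 8
river: ρ → (4,7,-1)
river: ρ → (-1,7,4)
river: ρ → (4,1,-4)
river: ρ → (-4,7,1)
river: ρ → (1,7,-4)
river: ρ → (-4,1,4)
ρ-cycle length = 6 (tail of 0 descent steps not counted)

6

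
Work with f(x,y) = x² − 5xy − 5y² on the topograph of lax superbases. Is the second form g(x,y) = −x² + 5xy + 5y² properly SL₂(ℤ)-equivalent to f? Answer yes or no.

D₁ = 45, D₂ = 45
river cycle of f (length 2): (-5, 5, 1), (1, 5, -5)
river cycle of g (length 2): (5, 5, -1), (-1, 5, 5)
cycles differ ⇒ inequivalent

no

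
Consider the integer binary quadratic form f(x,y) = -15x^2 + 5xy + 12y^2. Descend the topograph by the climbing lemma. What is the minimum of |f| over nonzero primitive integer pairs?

river: ρ → (12,19,-8)
river: ρ → (-8,13,18)
river: ρ → (18,23,-3)
river: ρ → (-3,25,10)
river: ρ → (10,15,-13)
river: ρ → (-13,11,12)
river: ρ → (12,13,-12)
river: ρ → (-12,11,13)
river: ρ → (13,15,-10)
river: ρ → (-10,25,3)
river: ρ → (3,23,-18)
river: ρ → (-18,13,8)
river: ρ → (8,19,-12)
river: ρ → (-12,5,15)
river: ρ → (15,25,-2)
river: ρ → (-2,27,2)
river: ρ → (2,25,-15)
river: ρ → (-15,5,12)
closes: descent 0, river 18
min |a| on river = 2

2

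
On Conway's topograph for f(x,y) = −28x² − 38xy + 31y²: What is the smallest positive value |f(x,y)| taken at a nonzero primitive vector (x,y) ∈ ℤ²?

descent: ρ → (31,38,-28)  [lands on river]
river: ρ → (-28,18,41)
river: ρ → (41,64,-5)
river: ρ → (-5,66,28)
river: ρ → (28,46,-25)
river: ρ → (-25,54,20)
river: ρ → (20,66,-7)
river: ρ → (-7,60,47)
river: ρ → (47,34,-20)
river: ρ → (-20,46,35)
river: ρ → (35,24,-31)
river: ρ → (-31,38,28)
river: ρ → (28,18,-41)
river: ρ → (-41,64,5)
river: ρ → (5,66,-28)
river: ρ → (-28,46,25)
river: ρ → (25,54,-20)
river: ρ → (-20,66,7)
river: ρ → (7,60,-47)
river: ρ → (-47,34,20)
river: ρ → (20,46,-35)
river: ρ → (-35,24,31)
closes: descent 1, river 22
min |a| on river = 5

5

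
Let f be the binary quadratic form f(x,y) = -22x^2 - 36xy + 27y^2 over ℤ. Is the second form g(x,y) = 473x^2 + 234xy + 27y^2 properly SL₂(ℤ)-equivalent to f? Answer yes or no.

D₁ = 3672, D₂ = 3672
river cycle of f (length 16): (27, 36, -22), (-22, 52, 11), (11, 58, -7), (-7, 54, 27), (27, 54, -7), (-7, 58, 11), (11, 52, -22), (-22, 36, 27), (27, 18, -31), (-31, 44, 14), … (6 more)
river cycle of g (length 16): (27, 36, -22), (-22, 52, 11), (11, 58, -7), (-7, 54, 27), (27, 54, -7), (-7, 58, 11), (11, 52, -22), (-22, 36, 27), (27, 18, -31), (-31, 44, 14), … (6 more)
cycles coincide ⇒ equivalent

yes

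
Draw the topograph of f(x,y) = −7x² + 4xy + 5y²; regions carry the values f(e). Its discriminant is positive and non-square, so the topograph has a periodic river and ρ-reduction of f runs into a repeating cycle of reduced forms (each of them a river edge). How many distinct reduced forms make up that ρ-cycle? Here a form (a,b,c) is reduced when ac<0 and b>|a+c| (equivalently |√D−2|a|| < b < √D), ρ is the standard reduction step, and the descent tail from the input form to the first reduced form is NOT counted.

D = 156, ⌊√D⌋ = 12
river: ρ → (5,6,-6)
river: ρ → (-6,6,5)
river: ρ → (5,4,-7)
river: ρ → (-7,10,2)
river: ρ → (2,10,-7)
river: ρ → (-7,4,5)
ρ-cycle length = 6 (tail of 0 descent steps not counted)

6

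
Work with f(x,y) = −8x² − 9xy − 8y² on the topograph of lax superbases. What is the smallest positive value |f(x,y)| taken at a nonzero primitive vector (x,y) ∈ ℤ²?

translate: b→-7 (≡9 mod 16), so (8,9,8)→(8,-7,7)
flip: (8,-7,7)→(7,7,8)
reduced (well bottom): (7,7,8) with a≤c, −a<b≤a
well minimum |f| = |-7| = 7 (negative-definite)

7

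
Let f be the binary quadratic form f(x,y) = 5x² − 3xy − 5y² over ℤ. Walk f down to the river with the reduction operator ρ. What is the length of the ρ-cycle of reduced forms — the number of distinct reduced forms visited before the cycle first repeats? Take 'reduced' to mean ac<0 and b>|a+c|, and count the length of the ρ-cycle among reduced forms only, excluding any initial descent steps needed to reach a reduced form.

D = 109, ⌊√D⌋ = 10
descent: ρ → (-5,3,5)  [lands on river]
river: ρ → (5,7,-3)
river: ρ → (-3,5,7)
river: ρ → (7,9,-1)
river: ρ → (-1,9,7)
river: ρ → (7,5,-3)
river: ρ → (-3,7,5)
river: ρ → (5,3,-5)
river: ρ → (-5,7,3)
river: ρ → (3,5,-7)
river: ρ → (-7,9,1)
river: ρ → (1,9,-7)
river: ρ → (-7,5,3)
river: ρ → (3,7,-5)
ρ-cycle length = 14 (tail of 1 descent step not counted)

14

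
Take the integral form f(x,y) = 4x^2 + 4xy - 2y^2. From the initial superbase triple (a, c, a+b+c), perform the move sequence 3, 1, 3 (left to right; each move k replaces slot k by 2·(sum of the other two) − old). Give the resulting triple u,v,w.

start (4,-2,6) = (f(1,0),f(0,1),f(1,1))
replace slot 3: 2·(4+(-2)) − 6 = -2 → (4,-2,-2)
replace slot 1: 2·((-2)+(-2)) − 4 = -12 → (-12,-2,-2)
replace slot 3: 2·((-12)+(-2)) − (-2) = -26 → (-12,-2,-26)

-12,-2,-26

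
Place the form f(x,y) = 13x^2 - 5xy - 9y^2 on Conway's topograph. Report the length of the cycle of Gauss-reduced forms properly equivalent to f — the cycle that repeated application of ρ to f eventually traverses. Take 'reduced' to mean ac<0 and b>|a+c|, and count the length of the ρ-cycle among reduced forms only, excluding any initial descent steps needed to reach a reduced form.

D = 493, ⌊√D⌋ = 22
descent: ρ → (-9,5,13)  [lands on river]
river: ρ → (13,21,-1)
river: ρ → (-1,21,13)
river: ρ → (13,5,-9)
river: ρ → (-9,13,9)
river: ρ → (9,5,-13)
river: ρ → (-13,21,1)
river: ρ → (1,21,-13)
river: ρ → (-13,5,9)
river: ρ → (9,13,-9)
ρ-cycle length = 10 (tail of 1 descent step not counted)

10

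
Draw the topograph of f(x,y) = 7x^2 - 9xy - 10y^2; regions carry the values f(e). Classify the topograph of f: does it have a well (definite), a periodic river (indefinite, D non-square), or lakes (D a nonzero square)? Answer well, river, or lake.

D = b²−4ac = (-9)² − 4·7·(-10) = 361
D = 19² is a perfect square ⇒ form factors over ℤ ⇒ lakes

lake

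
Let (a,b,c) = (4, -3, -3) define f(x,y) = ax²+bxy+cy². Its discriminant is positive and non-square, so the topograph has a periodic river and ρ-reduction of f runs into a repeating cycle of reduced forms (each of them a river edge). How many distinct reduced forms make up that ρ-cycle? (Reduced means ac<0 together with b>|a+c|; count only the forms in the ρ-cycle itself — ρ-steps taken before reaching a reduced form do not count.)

D = 57, ⌊√D⌋ = 7
descent: ρ → (-3,3,4)  [lands on river]
river: ρ → (4,5,-2)
river: ρ → (-2,7,1)
river: ρ → (1,7,-2)
river: ρ → (-2,5,4)
river: ρ → (4,3,-3)
ρ-cycle length = 6 (tail of 1 descent step not counted)

6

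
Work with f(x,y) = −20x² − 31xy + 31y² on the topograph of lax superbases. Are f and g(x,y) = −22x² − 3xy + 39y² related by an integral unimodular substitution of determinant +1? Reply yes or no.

D₁ = 3441, D₂ = 3441
river cycle of f (length 36): (31, 31, -20), (-20, 49, 13), (13, 55, -8), (-8, 57, 6), (6, 51, -35), (-35, 19, 22), (22, 25, -32), (-32, 39, 15), (15, 51, -14), (-14, 33, 42), … (26 more)
river cycle of g (length 36): (-22, 41, 20), (20, 39, -24), (-24, 57, 2), (2, 55, -52), (-52, 49, 5), (5, 51, -42), (-42, 33, 14), (14, 51, -15), (-15, 39, 32), (32, 25, -22), … (26 more)
cycles differ ⇒ inequivalent

no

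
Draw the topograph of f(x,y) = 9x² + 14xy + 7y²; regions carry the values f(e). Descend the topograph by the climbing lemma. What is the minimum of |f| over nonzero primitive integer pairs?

translate: b→-4 (≡14 mod 18), so (9,14,7)→(9,-4,2)
flip: (9,-4,2)→(2,4,9)
translate: b→0 (≡4 mod 4), so (2,4,9)→(2,0,7)
reduced (well bottom): (2,0,7) with a≤c, −a<b≤a
well minimum = a = 2

2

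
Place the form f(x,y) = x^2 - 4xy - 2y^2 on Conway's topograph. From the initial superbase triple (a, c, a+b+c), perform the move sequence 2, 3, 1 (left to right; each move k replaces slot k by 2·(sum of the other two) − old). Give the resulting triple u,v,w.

start (1,-2,-5) = (f(1,0),f(0,1),f(1,1))
replace slot 2: 2·(1+(-5)) − (-2) = -6 → (1,-6,-5)
replace slot 3: 2·(1+(-6)) − (-5) = -5 → (1,-6,-5)
replace slot 1: 2·((-6)+(-5)) − 1 = -23 → (-23,-6,-5)

-23,-6,-5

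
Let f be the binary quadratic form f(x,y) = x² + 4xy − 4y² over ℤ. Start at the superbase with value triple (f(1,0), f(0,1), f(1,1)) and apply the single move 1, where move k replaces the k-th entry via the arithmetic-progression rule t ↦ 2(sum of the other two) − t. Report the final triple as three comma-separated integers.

start (1,-4,1) = (f(1,0),f(0,1),f(1,1))
replace slot 1: 2·((-4)+1) − 1 = -7 → (-7,-4,1)

-7,-4,1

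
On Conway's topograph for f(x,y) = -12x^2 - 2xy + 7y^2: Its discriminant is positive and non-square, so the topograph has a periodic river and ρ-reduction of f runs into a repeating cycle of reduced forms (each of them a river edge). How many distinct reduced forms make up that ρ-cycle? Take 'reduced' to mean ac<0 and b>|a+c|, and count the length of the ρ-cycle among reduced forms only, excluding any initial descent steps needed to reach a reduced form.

D = 340, ⌊√D⌋ = 18
descent: ρ → (7,16,-3)  [lands on river]
river: ρ → (-3,14,12)
river: ρ → (12,10,-5)
river: ρ → (-5,10,12)
river: ρ → (12,14,-3)
river: ρ → (-3,16,7)
river: ρ → (7,12,-7)
river: ρ → (-7,16,3)
river: ρ → (3,14,-12)
river: ρ → (-12,10,5)
river: ρ → (5,10,-12)
river: ρ → (-12,14,3)
river: ρ → (3,16,-7)
river: ρ → (-7,12,7)
ρ-cycle length = 14 (tail of 1 descent step not counted)

14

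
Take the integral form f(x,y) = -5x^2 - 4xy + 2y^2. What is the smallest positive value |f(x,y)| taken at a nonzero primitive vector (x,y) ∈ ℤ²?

descent: ρ → (2,4,-5)  [lands on river]
river: ρ → (-5,6,1)
river: ρ → (1,6,-5)
river: ρ → (-5,4,2)
closes: descent 1, river 4
min |a| on river = 1

1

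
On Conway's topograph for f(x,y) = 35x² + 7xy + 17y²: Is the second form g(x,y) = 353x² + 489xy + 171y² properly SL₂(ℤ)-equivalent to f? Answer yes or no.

D₁ = -2331, D₂ = -2331
f: flip: (35,7,17)→(17,-7,35)
f: reduced (well bottom): (17,-7,35) with a≤c, −a<b≤a
g: translate: b→-217 (≡489 mod 706), so (353,489,171)→(353,-217,35)
g: flip: (353,-217,35)→(35,217,353)
g: translate: b→7 (≡217 mod 70), so (35,217,353)→(35,7,17)
g: flip: (35,7,17)→(17,-7,35)
g: reduced (well bottom): (17,-7,35) with a≤c, −a<b≤a
reduced forms (17, -7, 35) vs (17, -7, 35) ⇒ equivalent

yes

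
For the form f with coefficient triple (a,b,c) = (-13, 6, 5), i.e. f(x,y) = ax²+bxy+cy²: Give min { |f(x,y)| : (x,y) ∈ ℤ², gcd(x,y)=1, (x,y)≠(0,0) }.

descent: ρ → (5,14,-5)  [lands on river]
river: ρ → (-5,16,2)
river: ρ → (2,16,-5)
river: ρ → (-5,14,5)
river: ρ → (5,16,-2)
river: ρ → (-2,16,5)
closes: descent 1, river 6
min |a| on river = 2

2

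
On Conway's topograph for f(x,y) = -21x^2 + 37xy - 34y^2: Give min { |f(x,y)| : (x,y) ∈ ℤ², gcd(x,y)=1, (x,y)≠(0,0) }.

translate: b→5 (≡-37 mod 42), so (21,-37,34)→(21,5,18)
flip: (21,5,18)→(18,-5,21)
reduced (well bottom): (18,-5,21) with a≤c, −a<b≤a
well minimum |f| = |-18| = 18 (negative-definite)

18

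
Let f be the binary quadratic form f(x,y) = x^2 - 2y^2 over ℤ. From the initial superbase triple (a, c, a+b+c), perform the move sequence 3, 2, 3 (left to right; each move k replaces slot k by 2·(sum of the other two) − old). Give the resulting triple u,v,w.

start (1,-2,-1) = (f(1,0),f(0,1),f(1,1))
replace slot 3: 2·(1+(-2)) − (-1) = -1 → (1,-2,-1)
replace slot 2: 2·(1+(-1)) − (-2) = 2 → (1,2,-1)
replace slot 3: 2·(1+2) − (-1) = 7 → (1,2,7)

1,2,7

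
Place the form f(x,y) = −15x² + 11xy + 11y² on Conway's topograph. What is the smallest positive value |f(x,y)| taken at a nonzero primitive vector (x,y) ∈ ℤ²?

river: ρ → (11,11,-15)
river: ρ → (-15,19,7)
river: ρ → (7,23,-9)
river: ρ → (-9,13,17)
river: ρ → (17,21,-5)
river: ρ → (-5,19,21)
river: ρ → (21,23,-3)
river: ρ → (-3,25,13)
river: ρ → (13,27,-1)
river: ρ → (-1,27,13)
river: ρ → (13,25,-3)
river: ρ → (-3,23,21)
river: ρ → (21,19,-5)
river: ρ → (-5,21,17)
river: ρ → (17,13,-9)
river: ρ → (-9,23,7)
river: ρ → (7,19,-15)
river: ρ → (-15,11,11)
closes: descent 0, river 18
min |a| on river = 1

1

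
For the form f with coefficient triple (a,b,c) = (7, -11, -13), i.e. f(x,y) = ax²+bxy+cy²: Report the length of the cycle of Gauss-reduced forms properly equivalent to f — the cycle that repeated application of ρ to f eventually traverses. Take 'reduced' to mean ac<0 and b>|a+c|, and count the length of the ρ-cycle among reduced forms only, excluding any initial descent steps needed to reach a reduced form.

D = 485, ⌊√D⌋ = 22
descent: ρ → (-13,11,7)  [lands on river]
river: ρ → (7,17,-7)
river: ρ → (-7,11,13)
river: ρ → (13,15,-5)
river: ρ → (-5,15,13)
river: ρ → (13,11,-7)
river: ρ → (-7,17,7)
river: ρ → (7,11,-13)
river: ρ → (-13,15,5)
river: ρ → (5,15,-13)
ρ-cycle length = 10 (tail of 1 descent step not counted)

10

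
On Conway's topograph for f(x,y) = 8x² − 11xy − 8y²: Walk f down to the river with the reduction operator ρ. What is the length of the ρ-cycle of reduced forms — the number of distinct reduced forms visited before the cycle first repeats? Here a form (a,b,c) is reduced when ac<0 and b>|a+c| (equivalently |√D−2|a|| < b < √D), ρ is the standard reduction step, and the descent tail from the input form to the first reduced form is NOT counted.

D = 377, ⌊√D⌋ = 19
descent: ρ → (-8,11,8)  [lands on river]
river: ρ → (8,5,-11)
river: ρ → (-11,17,2)
river: ρ → (2,19,-2)
river: ρ → (-2,17,11)
river: ρ → (11,5,-8)
ρ-cycle length = 6 (tail of 1 descent step not counted)

6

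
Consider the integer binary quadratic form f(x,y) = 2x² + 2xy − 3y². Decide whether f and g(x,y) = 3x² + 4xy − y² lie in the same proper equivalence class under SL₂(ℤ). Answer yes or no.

D₁ = 28, D₂ = 28
river cycle of f (length 4): (-3, 4, 1), (1, 4, -3), (-3, 2, 2), (2, 2, -3)
river cycle of g (length 4): (-1, 4, 3), (3, 2, -2), (-2, 2, 3), (3, 4, -1)
cycles differ ⇒ inequivalent

no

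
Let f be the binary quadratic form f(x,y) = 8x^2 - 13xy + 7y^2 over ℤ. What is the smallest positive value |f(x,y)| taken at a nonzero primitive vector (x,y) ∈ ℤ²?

translate: b→3 (≡-13 mod 16), so (8,-13,7)→(8,3,2)
flip: (8,3,2)→(2,-3,8)
translate: b→1 (≡-3 mod 4), so (2,-3,8)→(2,1,7)
reduced (well bottom): (2,1,7) with a≤c, −a<b≤a
well minimum = a = 2

2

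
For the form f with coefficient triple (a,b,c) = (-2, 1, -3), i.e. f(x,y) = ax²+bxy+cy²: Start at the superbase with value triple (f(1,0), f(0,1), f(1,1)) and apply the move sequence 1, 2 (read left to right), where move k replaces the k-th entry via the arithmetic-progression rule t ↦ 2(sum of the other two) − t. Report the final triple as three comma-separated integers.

start (-2,-3,-4) = (f(1,0),f(0,1),f(1,1))
replace slot 1: 2·((-3)+(-4)) − (-2) = -12 → (-12,-3,-4)
replace slot 2: 2·((-12)+(-4)) − (-3) = -29 → (-12,-29,-4)

-12,-29,-4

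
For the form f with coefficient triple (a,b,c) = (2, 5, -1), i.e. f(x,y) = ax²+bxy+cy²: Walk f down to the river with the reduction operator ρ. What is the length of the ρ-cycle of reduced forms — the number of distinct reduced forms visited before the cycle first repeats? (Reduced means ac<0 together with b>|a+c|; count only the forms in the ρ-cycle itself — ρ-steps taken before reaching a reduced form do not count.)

D = 33, ⌊√D⌋ = 5
river: ρ → (-1,5,2)
river: ρ → (2,3,-3)
river: ρ → (-3,3,2)
river: ρ → (2,5,-1)
ρ-cycle length = 4 (tail of 0 descent steps not counted)

4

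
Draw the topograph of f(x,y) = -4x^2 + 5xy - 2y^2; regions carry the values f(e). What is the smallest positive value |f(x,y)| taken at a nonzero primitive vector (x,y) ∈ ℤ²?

translate: b→3 (≡-5 mod 8), so (4,-5,2)→(4,3,1)
flip: (4,3,1)→(1,-3,4)
translate: b→1 (≡-3 mod 2), so (1,-3,4)→(1,1,2)
reduced (well bottom): (1,1,2) with a≤c, −a<b≤a
well minimum |f| = |-1| = 1 (negative-definite)

1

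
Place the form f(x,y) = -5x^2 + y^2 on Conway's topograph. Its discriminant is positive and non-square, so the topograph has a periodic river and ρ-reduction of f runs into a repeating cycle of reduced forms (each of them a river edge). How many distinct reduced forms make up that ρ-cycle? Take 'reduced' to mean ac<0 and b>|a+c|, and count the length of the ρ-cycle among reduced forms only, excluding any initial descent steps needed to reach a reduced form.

D = 20, ⌊√D⌋ = 4
descent: ρ → (1,4,-1)  [lands on river]
river: ρ → (-1,4,1)
ρ-cycle length = 2 (tail of 1 descent step not counted)

2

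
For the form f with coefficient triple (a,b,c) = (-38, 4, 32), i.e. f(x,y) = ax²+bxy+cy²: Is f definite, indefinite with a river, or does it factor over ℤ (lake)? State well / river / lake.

D = b²−4ac = 4² − 4·(-38)·32 = 4880
D > 0 non-square ⇒ indefinite ⇒ periodic river

river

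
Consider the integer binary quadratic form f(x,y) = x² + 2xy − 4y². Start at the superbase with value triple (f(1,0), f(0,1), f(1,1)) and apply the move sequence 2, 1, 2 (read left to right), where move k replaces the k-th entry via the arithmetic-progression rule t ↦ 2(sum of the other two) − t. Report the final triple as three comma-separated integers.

start (1,-4,-1) = (f(1,0),f(0,1),f(1,1))
replace slot 2: 2·(1+(-1)) − (-4) = 4 → (1,4,-1)
replace slot 1: 2·(4+(-1)) − 1 = 5 → (5,4,-1)
replace slot 2: 2·(5+(-1)) − 4 = 4 → (5,4,-1)

5,4,-1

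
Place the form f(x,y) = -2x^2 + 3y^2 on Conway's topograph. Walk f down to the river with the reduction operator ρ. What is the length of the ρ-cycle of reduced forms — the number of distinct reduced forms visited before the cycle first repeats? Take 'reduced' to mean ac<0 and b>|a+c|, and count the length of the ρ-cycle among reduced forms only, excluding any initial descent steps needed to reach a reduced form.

D = 24, ⌊√D⌋ = 4
descent: ρ → (3,0,-2)
descent: ρ → (-2,4,1)  [lands on river]
river: ρ → (1,4,-2)
ρ-cycle length = 2 (tail of 2 descent steps not counted)

2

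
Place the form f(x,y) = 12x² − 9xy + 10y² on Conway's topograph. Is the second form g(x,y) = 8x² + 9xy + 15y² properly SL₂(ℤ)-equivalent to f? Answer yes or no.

D₁ = -399, D₂ = -399
f: flip: (12,-9,10)→(10,9,12)
f: reduced (well bottom): (10,9,12) with a≤c, −a<b≤a
g: translate: b→-7 (≡9 mod 16), so (8,9,15)→(8,-7,14)
g: reduced (well bottom): (8,-7,14) with a≤c, −a<b≤a
reduced forms (10, 9, 12) vs (8, -7, 14) ⇒ inequivalent

no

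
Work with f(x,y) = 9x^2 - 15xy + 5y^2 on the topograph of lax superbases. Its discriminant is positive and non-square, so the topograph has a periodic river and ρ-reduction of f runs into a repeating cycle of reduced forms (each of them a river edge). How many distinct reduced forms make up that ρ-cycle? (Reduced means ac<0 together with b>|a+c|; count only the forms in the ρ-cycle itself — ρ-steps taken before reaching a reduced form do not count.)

D = 45, ⌊√D⌋ = 6
descent: ρ → (5,5,-1)  [lands on river]
river: ρ → (-1,5,5)
ρ-cycle length = 2 (tail of 1 descent step not counted)

2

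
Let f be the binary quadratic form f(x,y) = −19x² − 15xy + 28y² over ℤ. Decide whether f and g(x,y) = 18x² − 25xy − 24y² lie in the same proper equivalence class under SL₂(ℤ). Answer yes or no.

D₁ = 2353, D₂ = 2353
river cycle of f (length 30): (28, 15, -19), (-19, 23, 24), (24, 25, -18), (-18, 47, 2), (2, 45, -41), (-41, 37, 6), (6, 47, -6), (-6, 37, 41), (41, 45, -2), (-2, 47, 18), … (20 more)
river cycle of g (length 30): (-24, 25, 18), (18, 47, -2), (-2, 45, 41), (41, 37, -6), (-6, 47, 6), (6, 37, -41), (-41, 45, 2), (2, 47, -18), (-18, 25, 24), (24, 23, -19), … (20 more)
cycles differ ⇒ inequivalent

no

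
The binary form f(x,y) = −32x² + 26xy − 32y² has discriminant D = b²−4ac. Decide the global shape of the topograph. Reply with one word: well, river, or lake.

D = b²−4ac = 26² − 4·(-32)·(-32) = -3420
D < 0 ⇒ definite ⇒ every region one sign ⇒ single well

well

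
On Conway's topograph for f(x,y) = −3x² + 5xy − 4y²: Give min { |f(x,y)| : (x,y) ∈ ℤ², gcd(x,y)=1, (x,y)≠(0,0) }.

translate: b→1 (≡-5 mod 6), so (3,-5,4)→(3,1,2)
flip: (3,1,2)→(2,-1,3)
reduced (well bottom): (2,-1,3) with a≤c, −a<b≤a
well minimum |f| = |-2| = 2 (negative-definite)

2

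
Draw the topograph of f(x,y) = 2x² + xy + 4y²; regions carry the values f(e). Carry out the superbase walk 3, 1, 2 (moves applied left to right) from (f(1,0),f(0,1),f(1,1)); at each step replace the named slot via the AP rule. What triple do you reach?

start (2,4,7) = (f(1,0),f(0,1),f(1,1))
replace slot 3: 2·(2+4) − 7 = 5 → (2,4,5)
replace slot 1: 2·(4+5) − 2 = 16 → (16,4,5)
replace slot 2: 2·(16+5) − 4 = 38 → (16,38,5)

16,38,5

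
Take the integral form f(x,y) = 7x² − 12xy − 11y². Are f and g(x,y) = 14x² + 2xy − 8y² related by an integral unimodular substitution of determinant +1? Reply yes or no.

D₁ = 452, D₂ = 452
river cycle of f (length 18): (-11, 12, 7), (7, 16, -7), (-7, 12, 11), (11, 10, -8), (-8, 6, 13), (13, 20, -1), (-1, 20, 13), (13, 6, -8), (-8, 10, 11), (11, 12, -7), … (8 more)
river cycle of g (length 14): (-8, 14, 8), (8, 18, -4), (-4, 14, 16), (16, 18, -2), (-2, 18, 16), (16, 14, -4), (-4, 18, 8), (8, 14, -8), (-8, 18, 4), (4, 14, -16), … (4 more)
cycles differ ⇒ inequivalent

no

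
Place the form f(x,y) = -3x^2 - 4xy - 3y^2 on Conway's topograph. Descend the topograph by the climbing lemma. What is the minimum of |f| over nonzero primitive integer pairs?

translate: b→-2 (≡4 mod 6), so (3,4,3)→(3,-2,2)
flip: (3,-2,2)→(2,2,3)
reduced (well bottom): (2,2,3) with a≤c, −a<b≤a
well minimum |f| = |-2| = 2 (negative-definite)

2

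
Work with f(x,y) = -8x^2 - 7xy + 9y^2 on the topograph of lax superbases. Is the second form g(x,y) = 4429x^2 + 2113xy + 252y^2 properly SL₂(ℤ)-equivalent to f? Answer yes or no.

D₁ = 337, D₂ = 337
river cycle of f (length 42): (9, 7, -8), (-8, 9, 8), (8, 7, -9), (-9, 11, 6), (6, 13, -7), (-7, 15, 4), (4, 17, -3), (-3, 13, 14), (14, 15, -2), (-2, 17, 6), … (32 more)
river cycle of g (length 42): (9, 7, -8), (-8, 9, 8), (8, 7, -9), (-9, 11, 6), (6, 13, -7), (-7, 15, 4), (4, 17, -3), (-3, 13, 14), (14, 15, -2), (-2, 17, 6), … (32 more)
cycles coincide ⇒ equivalent

yes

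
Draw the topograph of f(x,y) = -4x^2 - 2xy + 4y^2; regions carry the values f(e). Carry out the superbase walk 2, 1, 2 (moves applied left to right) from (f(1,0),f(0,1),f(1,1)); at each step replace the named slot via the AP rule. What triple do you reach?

start (-4,4,-2) = (f(1,0),f(0,1),f(1,1))
replace slot 2: 2·((-4)+(-2)) − 4 = -16 → (-4,-16,-2)
replace slot 1: 2·((-16)+(-2)) − (-4) = -32 → (-32,-16,-2)
replace slot 2: 2·((-32)+(-2)) − (-16) = -52 → (-32,-52,-2)

-32,-52,-2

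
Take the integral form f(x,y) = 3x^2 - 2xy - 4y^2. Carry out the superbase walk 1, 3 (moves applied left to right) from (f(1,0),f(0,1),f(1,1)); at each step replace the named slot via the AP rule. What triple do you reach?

start (3,-4,-3) = (f(1,0),f(0,1),f(1,1))
replace slot 1: 2·((-4)+(-3)) − 3 = -17 → (-17,-4,-3)
replace slot 3: 2·((-17)+(-4)) − (-3) = -39 → (-17,-4,-39)

-17,-4,-39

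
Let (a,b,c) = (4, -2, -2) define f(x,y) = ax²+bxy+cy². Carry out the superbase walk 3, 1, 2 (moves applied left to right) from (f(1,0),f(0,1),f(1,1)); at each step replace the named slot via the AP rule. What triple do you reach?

start (4,-2,0) = (f(1,0),f(0,1),f(1,1))
replace slot 3: 2·(4+(-2)) − 0 = 4 → (4,-2,4)
replace slot 1: 2·((-2)+4) − 4 = 0 → (0,-2,4)
replace slot 2: 2·(0+4) − (-2) = 10 → (0,10,4)

0,10,4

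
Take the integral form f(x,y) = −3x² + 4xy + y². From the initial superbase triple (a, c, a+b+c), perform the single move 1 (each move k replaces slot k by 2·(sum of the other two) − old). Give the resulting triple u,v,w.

start (-3,1,2) = (f(1,0),f(0,1),f(1,1))
replace slot 1: 2·(1+2) − (-3) = 9 → (9,1,2)

9,1,2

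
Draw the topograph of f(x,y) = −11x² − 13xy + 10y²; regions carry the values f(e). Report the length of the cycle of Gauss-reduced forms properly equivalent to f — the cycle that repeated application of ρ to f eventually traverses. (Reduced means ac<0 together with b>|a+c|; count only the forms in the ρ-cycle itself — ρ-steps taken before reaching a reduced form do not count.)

D = 609, ⌊√D⌋ = 24
descent: ρ → (10,13,-11)  [lands on river]
river: ρ → (-11,9,12)
river: ρ → (12,15,-8)
river: ρ → (-8,17,10)
river: ρ → (10,23,-2)
river: ρ → (-2,21,21)
river: ρ → (21,21,-2)
river: ρ → (-2,23,10)
river: ρ → (10,17,-8)
river: ρ → (-8,15,12)
river: ρ → (12,9,-11)
river: ρ → (-11,13,10)
river: ρ → (10,7,-14)
river: ρ → (-14,21,3)
river: ρ → (3,21,-14)
river: ρ → (-14,7,10)
ρ-cycle length = 16 (tail of 1 descent step not counted)

16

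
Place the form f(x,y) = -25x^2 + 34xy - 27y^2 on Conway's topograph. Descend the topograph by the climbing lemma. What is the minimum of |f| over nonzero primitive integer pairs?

translate: b→16 (≡-34 mod 50), so (25,-34,27)→(25,16,18)
flip: (25,16,18)→(18,-16,25)
reduced (well bottom): (18,-16,25) with a≤c, −a<b≤a
well minimum |f| = |-18| = 18 (negative-definite)

18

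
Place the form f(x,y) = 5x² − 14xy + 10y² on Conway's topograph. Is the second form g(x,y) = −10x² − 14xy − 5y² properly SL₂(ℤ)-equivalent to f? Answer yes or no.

D₁ = -4, D₂ = -4
f: translate: b→-4 (≡-14 mod 10), so (5,-14,10)→(5,-4,1)
f: flip: (5,-4,1)→(1,4,5)
f: translate: b→0 (≡4 mod 2), so (1,4,5)→(1,0,1)
f: reduced (well bottom): (1,0,1) with a≤c, −a<b≤a
g is negative-definite; reduce −g:
−g: translate: b→-6 (≡14 mod 20), so (10,14,5)→(10,-6,1)
−g: flip: (10,-6,1)→(1,6,10)
−g: translate: b→0 (≡6 mod 2), so (1,6,10)→(1,0,1)
−g: reduced (well bottom): (1,0,1) with a≤c, −a<b≤a
flip sign back: reduced form of g is (-1,0,-1)
reduced forms (1, 0, 1) vs (-1, 0, -1) ⇒ inequivalent

no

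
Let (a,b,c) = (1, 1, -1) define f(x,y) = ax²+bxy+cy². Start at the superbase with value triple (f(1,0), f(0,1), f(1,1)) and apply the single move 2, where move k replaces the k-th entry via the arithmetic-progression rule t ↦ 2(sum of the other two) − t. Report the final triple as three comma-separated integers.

start (1,-1,1) = (f(1,0),f(0,1),f(1,1))
replace slot 2: 2·(1+1) − (-1) = 5 → (1,5,1)

1,5,1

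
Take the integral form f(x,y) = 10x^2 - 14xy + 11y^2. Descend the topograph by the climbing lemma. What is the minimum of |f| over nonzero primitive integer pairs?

translate: b→6 (≡-14 mod 20), so (10,-14,11)→(10,6,7)
flip: (10,6,7)→(7,-6,10)
reduced (well bottom): (7,-6,10) with a≤c, −a<b≤a
well minimum = a = 7

7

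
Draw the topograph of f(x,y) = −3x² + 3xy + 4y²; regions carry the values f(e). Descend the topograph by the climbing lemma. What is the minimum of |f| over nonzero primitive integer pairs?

river: ρ → (4,5,-2)
river: ρ → (-2,7,1)
river: ρ → (1,7,-2)
river: ρ → (-2,5,4)
river: ρ → (4,3,-3)
river: ρ → (-3,3,4)
closes: descent 0, river 6
min |a| on river = 1

1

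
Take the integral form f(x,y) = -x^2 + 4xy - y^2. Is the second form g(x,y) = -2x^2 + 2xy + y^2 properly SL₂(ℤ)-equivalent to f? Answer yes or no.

D₁ = 12, D₂ = 12
river cycle of f (length 2): (-1, 2, 2), (2, 2, -1)
river cycle of g (length 2): (1, 2, -2), (-2, 2, 1)
cycles differ ⇒ inequivalent

no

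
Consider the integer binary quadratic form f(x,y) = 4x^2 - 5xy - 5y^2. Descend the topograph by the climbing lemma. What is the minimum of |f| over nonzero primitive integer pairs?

descent: ρ → (-5,5,4)  [lands on river]
river: ρ → (4,3,-6)
river: ρ → (-6,9,1)
river: ρ → (1,9,-6)
river: ρ → (-6,3,4)
river: ρ → (4,5,-5)
closes: descent 1, river 6
min |a| on river = 1

1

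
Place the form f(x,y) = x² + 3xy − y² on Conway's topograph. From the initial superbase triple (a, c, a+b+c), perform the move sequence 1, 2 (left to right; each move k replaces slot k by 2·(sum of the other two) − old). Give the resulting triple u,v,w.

start (1,-1,3) = (f(1,0),f(0,1),f(1,1))
replace slot 1: 2·((-1)+3) − 1 = 3 → (3,-1,3)
replace slot 2: 2·(3+3) − (-1) = 13 → (3,13,3)

3,13,3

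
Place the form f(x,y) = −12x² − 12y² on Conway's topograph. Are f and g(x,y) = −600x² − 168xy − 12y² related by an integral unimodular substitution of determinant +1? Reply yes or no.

D₁ = -576, D₂ = -576
f is negative-definite; reduce −f:
−f: reduced (well bottom): (12,0,12) with a≤c, −a<b≤a
flip sign back: reduced form of f is (-12,0,-12)
g is negative-definite; reduce −g:
−g: flip: (600,168,12)→(12,-168,600)
−g: translate: b→0 (≡-168 mod 24), so (12,-168,600)→(12,0,12)
−g: reduced (well bottom): (12,0,12) with a≤c, −a<b≤a
flip sign back: reduced form of g is (-12,0,-12)
reduced forms (-12, 0, -12) vs (-12, 0, -12) ⇒ equivalent

yes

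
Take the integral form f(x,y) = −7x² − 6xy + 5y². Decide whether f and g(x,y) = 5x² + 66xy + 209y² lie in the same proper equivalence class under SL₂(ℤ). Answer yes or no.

D₁ = 176, D₂ = 176
river cycle of f (length 8): (5, 6, -7), (-7, 8, 4), (4, 8, -7), (-7, 6, 5), (5, 4, -8), (-8, 12, 1), (1, 12, -8), (-8, 4, 5)
river cycle of g (length 8): (5, 6, -7), (-7, 8, 4), (4, 8, -7), (-7, 6, 5), (5, 4, -8), (-8, 12, 1), (1, 12, -8), (-8, 4, 5)
cycles coincide ⇒ equivalent

yes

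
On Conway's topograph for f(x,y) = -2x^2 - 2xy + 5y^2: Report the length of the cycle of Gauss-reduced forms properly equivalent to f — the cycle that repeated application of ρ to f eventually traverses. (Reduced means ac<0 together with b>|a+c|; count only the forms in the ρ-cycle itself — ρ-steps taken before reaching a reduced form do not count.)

D = 44, ⌊√D⌋ = 6
descent: ρ → (5,2,-2)
descent: ρ → (-2,6,1)  [lands on river]
river: ρ → (1,6,-2)
ρ-cycle length = 2 (tail of 2 descent steps not counted)

2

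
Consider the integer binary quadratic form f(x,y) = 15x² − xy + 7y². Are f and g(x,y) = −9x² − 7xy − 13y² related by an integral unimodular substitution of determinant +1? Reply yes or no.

D₁ = -419, D₂ = -419
f: flip: (15,-1,7)→(7,1,15)
f: reduced (well bottom): (7,1,15) with a≤c, −a<b≤a
g is negative-definite; reduce −g:
−g: reduced (well bottom): (9,7,13) with a≤c, −a<b≤a
flip sign back: reduced form of g is (-9,-7,-13)
reduced forms (7, 1, 15) vs (-9, -7, -13) ⇒ inequivalent

no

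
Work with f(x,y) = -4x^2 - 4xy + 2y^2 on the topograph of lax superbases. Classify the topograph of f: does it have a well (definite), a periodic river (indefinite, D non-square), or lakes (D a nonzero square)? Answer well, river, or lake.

D = b²−4ac = (-4)² − 4·(-4)·2 = 48
D > 0 non-square ⇒ indefinite ⇒ periodic river

river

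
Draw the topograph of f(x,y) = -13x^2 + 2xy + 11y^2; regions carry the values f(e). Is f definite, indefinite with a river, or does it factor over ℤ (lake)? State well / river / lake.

D = b²−4ac = 2² − 4·(-13)·11 = 576
D = 24² is a perfect square ⇒ form factors over ℤ ⇒ lakes

lake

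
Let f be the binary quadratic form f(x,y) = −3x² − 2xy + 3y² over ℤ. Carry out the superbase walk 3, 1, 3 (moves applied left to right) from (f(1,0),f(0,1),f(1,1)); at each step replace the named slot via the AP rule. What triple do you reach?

start (-3,3,-2) = (f(1,0),f(0,1),f(1,1))
replace slot 3: 2·((-3)+3) − (-2) = 2 → (-3,3,2)
replace slot 1: 2·(3+2) − (-3) = 13 → (13,3,2)
replace slot 3: 2·(13+3) − 2 = 30 → (13,3,30)

13,3,30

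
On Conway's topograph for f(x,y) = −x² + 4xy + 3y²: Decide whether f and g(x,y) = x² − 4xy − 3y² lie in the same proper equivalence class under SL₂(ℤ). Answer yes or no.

D₁ = 28, D₂ = 28
river cycle of f (length 4): (3, 2, -2), (-2, 2, 3), (3, 4, -1), (-1, 4, 3)
river cycle of g (length 4): (-3, 4, 1), (1, 4, -3), (-3, 2, 2), (2, 2, -3)
cycles differ ⇒ inequivalent

no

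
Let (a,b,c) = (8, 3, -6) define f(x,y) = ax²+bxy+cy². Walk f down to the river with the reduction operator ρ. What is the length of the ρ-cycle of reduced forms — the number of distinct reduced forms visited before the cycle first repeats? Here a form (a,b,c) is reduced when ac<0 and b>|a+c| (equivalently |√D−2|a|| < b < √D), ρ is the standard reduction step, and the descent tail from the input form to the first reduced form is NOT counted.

D = 201, ⌊√D⌋ = 14
river: ρ → (-6,9,5)
river: ρ → (5,11,-4)
river: ρ → (-4,13,2)
river: ρ → (2,11,-10)
river: ρ → (-10,9,3)
river: ρ → (3,9,-10)
river: ρ → (-10,11,2)
river: ρ → (2,13,-4)
river: ρ → (-4,11,5)
river: ρ → (5,9,-6)
river: ρ → (-6,3,8)
river: ρ → (8,13,-1)
river: ρ → (-1,13,8)
river: ρ → (8,3,-6)
ρ-cycle length = 14 (tail of 0 descent steps not counted)

14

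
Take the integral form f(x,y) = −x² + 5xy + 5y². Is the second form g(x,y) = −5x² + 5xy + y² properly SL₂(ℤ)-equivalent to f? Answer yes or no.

D₁ = 45, D₂ = 45
river cycle of f (length 2): (5, 5, -1), (-1, 5, 5)
river cycle of g (length 2): (1, 5, -5), (-5, 5, 1)
cycles differ ⇒ inequivalent

no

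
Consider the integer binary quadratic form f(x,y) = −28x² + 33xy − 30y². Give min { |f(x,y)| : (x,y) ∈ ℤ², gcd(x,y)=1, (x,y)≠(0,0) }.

translate: b→23 (≡-33 mod 56), so (28,-33,30)→(28,23,25)
flip: (28,23,25)→(25,-23,28)
reduced (well bottom): (25,-23,28) with a≤c, −a<b≤a
well minimum |f| = |-25| = 25 (negative-definite)

25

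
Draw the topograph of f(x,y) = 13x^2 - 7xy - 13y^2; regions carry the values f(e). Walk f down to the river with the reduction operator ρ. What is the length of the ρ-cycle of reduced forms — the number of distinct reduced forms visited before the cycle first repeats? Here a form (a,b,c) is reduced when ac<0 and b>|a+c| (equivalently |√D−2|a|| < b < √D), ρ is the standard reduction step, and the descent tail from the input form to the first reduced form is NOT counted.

D = 725, ⌊√D⌋ = 26
descent: ρ → (-13,7,13)  [lands on river]
river: ρ → (13,19,-7)
river: ρ → (-7,23,7)
river: ρ → (7,19,-13)
ρ-cycle length = 4 (tail of 1 descent step not counted)

4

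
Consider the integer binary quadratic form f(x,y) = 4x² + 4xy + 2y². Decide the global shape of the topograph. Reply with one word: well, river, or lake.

D = b²−4ac = 4² − 4·4·2 = -16
D < 0 ⇒ definite ⇒ every region one sign ⇒ single well

well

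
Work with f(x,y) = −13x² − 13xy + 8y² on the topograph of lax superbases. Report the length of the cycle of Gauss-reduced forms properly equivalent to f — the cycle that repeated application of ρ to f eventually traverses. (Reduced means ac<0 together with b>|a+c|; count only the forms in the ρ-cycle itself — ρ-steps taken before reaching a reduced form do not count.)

D = 585, ⌊√D⌋ = 24
descent: ρ → (8,13,-13)  [lands on river]
river: ρ → (-13,13,8)
river: ρ → (8,19,-7)
river: ρ → (-7,23,2)
river: ρ → (2,21,-18)
river: ρ → (-18,15,5)
river: ρ → (5,15,-18)
river: ρ → (-18,21,2)
river: ρ → (2,23,-7)
river: ρ → (-7,19,8)
ρ-cycle length = 10 (tail of 1 descent step not counted)

10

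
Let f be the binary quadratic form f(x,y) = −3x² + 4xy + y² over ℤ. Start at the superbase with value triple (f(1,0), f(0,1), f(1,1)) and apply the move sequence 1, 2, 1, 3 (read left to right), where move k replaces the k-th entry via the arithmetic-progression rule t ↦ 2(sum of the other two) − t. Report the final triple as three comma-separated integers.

start (-3,1,2) = (f(1,0),f(0,1),f(1,1))
replace slot 1: 2·(1+2) − (-3) = 9 → (9,1,2)
replace slot 2: 2·(9+2) − 1 = 21 → (9,21,2)
replace slot 1: 2·(21+2) − 9 = 37 → (37,21,2)
replace slot 3: 2·(37+21) − 2 = 114 → (37,21,114)

37,21,114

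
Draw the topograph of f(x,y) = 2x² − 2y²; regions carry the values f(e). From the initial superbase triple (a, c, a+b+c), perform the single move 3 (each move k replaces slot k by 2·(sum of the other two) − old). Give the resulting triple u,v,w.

start (2,-2,0) = (f(1,0),f(0,1),f(1,1))
replace slot 3: 2·(2+(-2)) − 0 = 0 → (2,-2,0)

2,-2,0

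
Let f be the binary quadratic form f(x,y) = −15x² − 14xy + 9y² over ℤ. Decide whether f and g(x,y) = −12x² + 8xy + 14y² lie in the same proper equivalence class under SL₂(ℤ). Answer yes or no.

D₁ = 736, D₂ = 736
river cycle of f (length 12): (9, 14, -15), (-15, 16, 8), (8, 16, -15), (-15, 14, 9), (9, 22, -7), (-7, 20, 12), (12, 4, -15), (-15, 26, 1), (1, 26, -15), (-15, 4, 12), … (2 more)
river cycle of g (length 12): (14, 20, -6), (-6, 16, 20), (20, 24, -2), (-2, 24, 20), (20, 16, -6), (-6, 20, 14), (14, 8, -12), (-12, 16, 10), (10, 24, -4), (-4, 24, 10), … (2 more)
cycles differ ⇒ inequivalent

no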